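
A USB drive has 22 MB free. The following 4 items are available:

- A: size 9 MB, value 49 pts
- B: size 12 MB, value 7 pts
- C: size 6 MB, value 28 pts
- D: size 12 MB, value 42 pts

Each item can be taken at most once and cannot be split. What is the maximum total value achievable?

Check high-value combinations within 22 MB:
- A+D: size 9+12=21, value 49+42=91
- A+C: size 9+6=15, value 49+28=77
- C+D: size 6+12=18, value 28+42=70
- A+B: size 9+12=21, value 49+7=56
- A: size 9, value 49
Best: 91 pts.

91 pts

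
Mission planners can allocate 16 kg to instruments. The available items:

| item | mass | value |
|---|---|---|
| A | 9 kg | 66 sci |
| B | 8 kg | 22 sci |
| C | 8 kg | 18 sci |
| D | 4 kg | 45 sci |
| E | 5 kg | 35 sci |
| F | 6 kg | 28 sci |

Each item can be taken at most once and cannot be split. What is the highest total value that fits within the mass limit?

111 sci

Check high-value combinations within 16 kg:
- A+D: mass 9+4=13, value 66+45=111
- D+E+F: mass 4+5+6=15, value 45+35+28=108
- A+E: mass 9+5=14, value 66+35=101
- A+F: mass 9+6=15, value 66+28=94
- D+E: mass 4+5=9, value 45+35=80
Best: 111 sci.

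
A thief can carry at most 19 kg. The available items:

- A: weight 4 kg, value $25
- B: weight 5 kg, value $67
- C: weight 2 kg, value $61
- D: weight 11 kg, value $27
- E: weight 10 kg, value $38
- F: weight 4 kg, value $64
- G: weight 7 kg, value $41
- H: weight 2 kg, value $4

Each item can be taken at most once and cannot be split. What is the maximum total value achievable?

Check high-value combinations within 19 kg:
- B+C+F+G: weight 5+2+4+7=18, value 67+61+64+41=233
- A+B+C+F+H: weight 4+5+2+4+2=17, value 25+67+61+64+4=221
- A+B+C+F: weight 4+5+2+4=15, value 25+67+61+64=217
Best: $233.

$233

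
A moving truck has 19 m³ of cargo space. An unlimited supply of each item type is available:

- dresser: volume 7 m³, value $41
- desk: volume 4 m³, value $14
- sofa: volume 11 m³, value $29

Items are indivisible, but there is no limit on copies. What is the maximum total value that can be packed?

$96

Best value-per-unit is dresser at 41/7; filling with it alone gives 2×41 = 82.
Optimal mix: 2×dresser + 1×desk → volume 18, value 96.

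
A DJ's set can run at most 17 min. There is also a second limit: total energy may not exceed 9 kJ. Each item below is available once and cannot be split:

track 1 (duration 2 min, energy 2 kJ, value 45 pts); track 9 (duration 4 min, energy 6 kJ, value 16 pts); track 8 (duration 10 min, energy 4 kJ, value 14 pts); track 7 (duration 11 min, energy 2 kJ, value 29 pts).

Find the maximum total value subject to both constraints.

74 pts

Feasible sets respecting both limits:
- track 1+track 7: duration 13, energy 4, value 74
- track 1+track 9: duration 6, energy 8, value 61
- track 1+track 8: duration 12, energy 6, value 59
- track 1: duration 2, energy 2, value 45
Best: 74 pts.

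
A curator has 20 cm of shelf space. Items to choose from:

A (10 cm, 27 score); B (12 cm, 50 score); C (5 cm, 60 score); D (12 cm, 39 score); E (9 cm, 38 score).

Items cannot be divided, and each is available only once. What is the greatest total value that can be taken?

110 score

This is a 0/1 knapsack; check combinations near the capacity.
- B+C: length 12+5=17, value 50+60=110
- C+D: length 5+12=17, value 60+39=99
- C+E: length 5+9=14, value 60+38=98
- A+C: length 10+5=15, value 27+60=87
- A+E: length 10+9=19, value 27+38=65
Best: 110 score.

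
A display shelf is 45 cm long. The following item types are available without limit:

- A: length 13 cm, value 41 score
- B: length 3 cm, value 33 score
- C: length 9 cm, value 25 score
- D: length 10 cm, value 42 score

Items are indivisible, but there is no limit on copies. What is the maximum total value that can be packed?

495 score

Best value-per-unit is B at 33/3, and filling with it alone uses length 15×3=45. No mix of the others beats 15×33 = 495.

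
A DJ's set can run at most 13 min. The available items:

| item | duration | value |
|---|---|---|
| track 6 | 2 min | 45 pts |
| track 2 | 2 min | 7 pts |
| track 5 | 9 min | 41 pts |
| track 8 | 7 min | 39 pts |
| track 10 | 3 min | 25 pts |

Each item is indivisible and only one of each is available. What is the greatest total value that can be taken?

Check high-value combinations within 13 min:
- track 6+track 8+track 10: duration 2+7+3=12, value 45+39+25=109
- track 6+track 2+track 5: duration 2+2+9=13, value 45+7+41=93
- track 6+track 2+track 8: duration 2+2+7=11, value 45+7+39=91
- track 6+track 5: duration 2+9=11, value 45+41=86
- track 6+track 8: duration 2+7=9, value 45+39=84
Best: 109 pts.

109 pts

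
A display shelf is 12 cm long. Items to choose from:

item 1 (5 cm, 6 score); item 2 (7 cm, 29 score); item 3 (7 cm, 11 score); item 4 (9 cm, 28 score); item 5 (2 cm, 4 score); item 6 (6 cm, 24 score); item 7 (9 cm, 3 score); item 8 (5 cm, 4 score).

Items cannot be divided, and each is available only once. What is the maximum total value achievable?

Check high-value combinations within 12 cm:
- item 1+item 2: length 5+7=12, value 6+29=35
- item 2+item 5: length 7+2=9, value 29+4=33
- item 2+item 8: length 7+5=12, value 29+4=33
- item 4+item 5: length 9+2=11, value 28+4=32
Best: 35 score.

35 score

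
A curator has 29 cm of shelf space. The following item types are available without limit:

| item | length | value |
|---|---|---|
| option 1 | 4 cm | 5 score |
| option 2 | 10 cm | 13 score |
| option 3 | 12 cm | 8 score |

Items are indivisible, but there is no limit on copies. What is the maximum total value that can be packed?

Best value-per-unit is option 2 at 13/10; filling with it alone gives 2×13 = 26.
Optimal mix: 2×option 1 + 2×option 2 → length 28, value 36.

36 score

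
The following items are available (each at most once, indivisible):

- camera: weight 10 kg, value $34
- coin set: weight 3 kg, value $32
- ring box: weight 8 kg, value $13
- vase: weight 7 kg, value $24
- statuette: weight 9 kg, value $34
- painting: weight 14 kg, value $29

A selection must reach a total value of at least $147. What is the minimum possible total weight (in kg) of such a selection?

43

Subsets with value ≥ 147, sorted by total weight:
- camera+coin set+vase+statuette+painting: weight 43, value 153
- camera+coin set+ring box+vase+statuette+painting: weight 51, value 166
Minimum weight: 43 kg.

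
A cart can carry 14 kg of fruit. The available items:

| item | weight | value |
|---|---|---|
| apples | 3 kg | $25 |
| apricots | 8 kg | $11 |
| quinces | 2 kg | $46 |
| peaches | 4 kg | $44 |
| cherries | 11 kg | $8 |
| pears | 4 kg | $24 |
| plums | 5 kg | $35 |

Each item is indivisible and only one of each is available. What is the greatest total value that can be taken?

$150

Check high-value combinations within 14 kg:
- apples+quinces+peaches+plums: weight 3+2+4+5=14, value 25+46+44+35=150
- apples+quinces+peaches+pears: weight 3+2+4+4=13, value 25+46+44+24=139
- apples+quinces+pears+plums: weight 3+2+4+5=14, value 25+46+24+35=130
- quinces+peaches+plums: weight 2+4+5=11, value 46+44+35=125
- apples+quinces+peaches: weight 3+2+4=9, value 25+46+44=115
Best: $150.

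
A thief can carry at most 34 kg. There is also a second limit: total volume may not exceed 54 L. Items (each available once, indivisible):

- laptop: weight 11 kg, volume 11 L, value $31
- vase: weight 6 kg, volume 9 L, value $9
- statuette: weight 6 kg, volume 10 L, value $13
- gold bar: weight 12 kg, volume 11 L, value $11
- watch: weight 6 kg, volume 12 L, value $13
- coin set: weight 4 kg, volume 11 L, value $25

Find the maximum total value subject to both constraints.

$91

Feasible sets respecting both limits:
- laptop+vase+statuette+watch+coin set: weight 33, volume 53, value 91
- laptop+statuette+watch+coin set: weight 27, volume 44, value 82
- laptop+statuette+gold bar+coin set: weight 33, volume 43, value 80
Best: $91.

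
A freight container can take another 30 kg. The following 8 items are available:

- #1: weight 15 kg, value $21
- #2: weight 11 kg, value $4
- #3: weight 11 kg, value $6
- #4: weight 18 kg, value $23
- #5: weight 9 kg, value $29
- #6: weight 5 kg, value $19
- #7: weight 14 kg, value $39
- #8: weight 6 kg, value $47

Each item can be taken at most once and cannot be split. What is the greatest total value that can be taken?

Check high-value combinations within 30 kg:
- #5+#7+#8: weight 9+14+6=29, value 29+39+47=115
- #6+#7+#8: weight 5+14+6=25, value 19+39+47=105
- #1+#5+#8: weight 15+9+6=30, value 21+29+47=97
- #5+#6+#8: weight 9+5+6=20, value 29+19+47=95
- #4+#6+#8: weight 18+5+6=29, value 23+19+47=89
Best: $115.

$115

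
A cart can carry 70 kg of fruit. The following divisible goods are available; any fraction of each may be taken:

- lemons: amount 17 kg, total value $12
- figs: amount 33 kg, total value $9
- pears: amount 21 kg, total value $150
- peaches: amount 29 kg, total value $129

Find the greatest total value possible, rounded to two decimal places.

291.82

Take in order of value per unit:
- pears (150/21 per unit): all 21 → value 150, running total 150.00
- peaches (129/29 per unit): all 29 → value 129, running total 279.00
- lemons (12/17 per unit): all 17 → value 12, running total 291.00
- figs (9/33 per unit): 3 of 33 → value 3×9/33 = 0.8182, running total 291.82
Total 291.82.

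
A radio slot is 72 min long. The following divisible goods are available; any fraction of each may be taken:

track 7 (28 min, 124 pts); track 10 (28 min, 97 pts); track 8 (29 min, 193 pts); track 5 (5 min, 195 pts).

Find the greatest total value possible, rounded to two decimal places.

Take in order of value per unit:
- track 5 (195/5 per unit): all 5 → value 195, running total 195.00
- track 8 (193/29 per unit): all 29 → value 193, running total 388.00
- track 7 (124/28 per unit): all 28 → value 124, running total 512.00
- track 10 (97/28 per unit): 10 of 28 → value 10×97/28 = 34.6429, running total 546.64
Total 546.64.

546.64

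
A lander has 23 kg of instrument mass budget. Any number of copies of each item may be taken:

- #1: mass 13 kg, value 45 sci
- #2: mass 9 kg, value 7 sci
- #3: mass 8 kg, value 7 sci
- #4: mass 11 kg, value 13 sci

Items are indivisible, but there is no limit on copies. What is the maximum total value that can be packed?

52 sci

Best value-per-unit is #1 at 45/13; filling with it alone gives 1×45 = 45.
Optimal mix: 1×#1 + 1×#2 → mass 22, value 52.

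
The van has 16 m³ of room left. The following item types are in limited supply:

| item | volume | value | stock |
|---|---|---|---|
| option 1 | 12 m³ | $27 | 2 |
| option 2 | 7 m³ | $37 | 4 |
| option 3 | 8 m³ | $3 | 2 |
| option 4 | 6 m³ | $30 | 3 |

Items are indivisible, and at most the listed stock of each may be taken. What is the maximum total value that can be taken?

Best selections within volume 16 and stock limits:
- 2×option 2: volume 14, value 74
- 1×option 2 + 1×option 4: volume 13, value 67
- 2×option 4: volume 12, value 60
- 1×option 2 + 1×option 3: volume 15, value 40
Best: $74.

$74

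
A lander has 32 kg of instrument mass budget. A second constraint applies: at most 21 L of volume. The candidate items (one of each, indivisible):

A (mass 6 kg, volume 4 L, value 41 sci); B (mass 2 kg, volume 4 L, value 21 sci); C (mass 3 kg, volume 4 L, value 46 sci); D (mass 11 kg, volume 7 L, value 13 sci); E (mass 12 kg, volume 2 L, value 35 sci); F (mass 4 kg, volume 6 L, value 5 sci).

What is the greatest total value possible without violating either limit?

148 sci

Feasible sets respecting both limits:
- A+B+C+E+F: mass 27, volume 20, value 148
- A+B+C+E: mass 23, volume 14, value 143
- A+C+D+E: mass 32, volume 17, value 135
- A+C+E+F: mass 25, volume 16, value 127
Best: 148 sci.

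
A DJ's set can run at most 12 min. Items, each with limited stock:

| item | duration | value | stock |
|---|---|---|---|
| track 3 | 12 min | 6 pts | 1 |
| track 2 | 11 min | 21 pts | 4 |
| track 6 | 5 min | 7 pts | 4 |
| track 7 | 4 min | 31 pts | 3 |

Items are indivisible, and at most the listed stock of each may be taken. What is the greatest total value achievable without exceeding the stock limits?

Top feasible selections:
- 3×track 7: duration 12, value 93
- 2×track 7: duration 8, value 62
- 1×track 6 + 1×track 7: duration 9, value 38
- 1×track 7: duration 4, value 31
Best: 93 pts.

93 pts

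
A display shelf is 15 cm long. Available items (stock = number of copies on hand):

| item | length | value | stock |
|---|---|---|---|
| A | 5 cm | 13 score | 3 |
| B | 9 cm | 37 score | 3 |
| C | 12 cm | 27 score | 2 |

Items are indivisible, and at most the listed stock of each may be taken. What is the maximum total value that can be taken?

Best selections within length 15 and stock limits:
- 1×A + 1×B: length 14, value 50
- 3×A: length 15, value 39
- 1×B: length 9, value 37
Best: 50 score.

50 score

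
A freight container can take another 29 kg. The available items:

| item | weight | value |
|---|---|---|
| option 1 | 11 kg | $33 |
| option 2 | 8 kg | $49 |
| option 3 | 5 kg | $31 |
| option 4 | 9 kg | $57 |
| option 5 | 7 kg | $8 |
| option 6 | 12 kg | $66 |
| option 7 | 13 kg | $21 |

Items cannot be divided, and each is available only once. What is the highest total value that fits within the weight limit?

This is a 0/1 knapsack; check combinations near the capacity.
- option 2+option 4+option 6: weight 8+9+12=29, value 49+57+66=172
- option 3+option 4+option 6: weight 5+9+12=26, value 31+57+66=154
- option 2+option 3+option 6: weight 8+5+12=25, value 49+31+66=146
- option 2+option 3+option 4+option 5: weight 8+5+9+7=29, value 49+31+57+8=145
- option 1+option 2+option 4: weight 11+8+9=28, value 33+49+57=139
Best: $172.

$172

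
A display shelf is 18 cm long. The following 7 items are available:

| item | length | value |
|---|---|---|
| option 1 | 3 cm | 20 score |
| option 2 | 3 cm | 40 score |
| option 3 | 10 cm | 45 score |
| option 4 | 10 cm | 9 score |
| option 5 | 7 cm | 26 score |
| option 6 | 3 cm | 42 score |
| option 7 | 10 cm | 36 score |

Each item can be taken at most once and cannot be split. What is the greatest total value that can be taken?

128 score

Check high-value combinations within 18 cm:
- option 1+option 2+option 5+option 6: length 3+3+7+3=16, value 20+40+26+42=128
- option 2+option 3+option 6: length 3+10+3=16, value 40+45+42=127
- option 2+option 6+option 7: length 3+3+10=16, value 40+42+36=118
Best: 128 score.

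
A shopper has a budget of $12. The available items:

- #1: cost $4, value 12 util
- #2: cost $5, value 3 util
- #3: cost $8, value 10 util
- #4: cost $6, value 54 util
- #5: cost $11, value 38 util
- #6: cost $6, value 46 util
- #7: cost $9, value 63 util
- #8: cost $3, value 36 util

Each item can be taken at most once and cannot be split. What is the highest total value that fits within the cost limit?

Check high-value combinations within $12:
- #4+#6: cost 6+6=12, value 54+46=100
- #7+#8: cost 9+3=12, value 63+36=99
- #4+#8: cost 6+3=9, value 54+36=90
- #6+#8: cost 6+3=9, value 46+36=82
- #1+#4: cost 4+6=10, value 12+54=66
Best: 100 util.

100 util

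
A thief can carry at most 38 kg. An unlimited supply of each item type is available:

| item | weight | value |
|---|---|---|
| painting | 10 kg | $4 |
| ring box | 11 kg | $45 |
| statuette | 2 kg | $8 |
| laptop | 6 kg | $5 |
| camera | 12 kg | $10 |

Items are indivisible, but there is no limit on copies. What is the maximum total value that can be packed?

$154

Best value-per-unit is ring box at 45/11; filling with it alone gives 3×45 = 135.
Optimal mix: 2×ring box + 8×statuette → weight 38, value 154.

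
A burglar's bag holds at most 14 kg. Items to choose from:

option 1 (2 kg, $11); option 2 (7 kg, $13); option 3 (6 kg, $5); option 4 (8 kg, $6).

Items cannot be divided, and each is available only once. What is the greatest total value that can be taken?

$24

This is a 0/1 knapsack; check combinations near the capacity.
- option 1+option 2: weight 2+7=9, value 11+13=24
- option 2+option 3: weight 7+6=13, value 13+5=18
- option 1+option 4: weight 2+8=10, value 11+6=17
- option 1+option 3: weight 2+6=8, value 11+5=16
Best: $24.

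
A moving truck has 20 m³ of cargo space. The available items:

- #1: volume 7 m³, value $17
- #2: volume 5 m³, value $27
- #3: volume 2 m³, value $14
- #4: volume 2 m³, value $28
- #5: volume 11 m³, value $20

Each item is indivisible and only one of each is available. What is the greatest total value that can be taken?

Check high-value combinations within 20 m³:
- #2+#3+#4+#5: volume 5+2+2+11=20, value 27+14+28+20=89
- #1+#2+#3+#4: volume 7+5+2+2=16, value 17+27+14+28=86
- #2+#4+#5: volume 5+2+11=18, value 27+28+20=75
Best: $89.

$89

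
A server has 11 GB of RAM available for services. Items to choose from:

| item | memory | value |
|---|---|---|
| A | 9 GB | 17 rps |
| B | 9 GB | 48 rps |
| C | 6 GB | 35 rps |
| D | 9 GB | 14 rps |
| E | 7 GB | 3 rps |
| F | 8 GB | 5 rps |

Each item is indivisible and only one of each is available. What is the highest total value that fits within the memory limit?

This is a 0/1 knapsack; check combinations near the capacity.
- B: memory 9, value 48
- C: memory 6, value 35
- A: memory 9, value 17
- D: memory 9, value 14
Best: 48 rps.

48 rps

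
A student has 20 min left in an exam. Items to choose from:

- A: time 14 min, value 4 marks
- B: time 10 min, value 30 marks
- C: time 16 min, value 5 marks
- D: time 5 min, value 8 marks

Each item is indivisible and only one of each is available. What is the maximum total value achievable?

Check high-value combinations within 20 min:
- B+D: time 10+5=15, value 30+8=38
- B: time 10, value 30
- A+D: time 14+5=19, value 4+8=12
- D: time 5, value 8
- C: time 16, value 5
Best: 38 marks.

38 marks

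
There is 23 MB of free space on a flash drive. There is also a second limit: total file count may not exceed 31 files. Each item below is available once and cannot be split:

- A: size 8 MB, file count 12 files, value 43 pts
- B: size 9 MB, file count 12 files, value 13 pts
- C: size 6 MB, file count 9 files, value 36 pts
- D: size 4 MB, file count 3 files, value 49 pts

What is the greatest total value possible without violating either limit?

Feasible sets respecting both limits:
- A+C+D: size 18, file count 24, value 128
- A+B+D: size 21, file count 27, value 105
- B+C+D: size 19, file count 24, value 98
- A+D: size 12, file count 15, value 92
Best: 128 pts.

128 pts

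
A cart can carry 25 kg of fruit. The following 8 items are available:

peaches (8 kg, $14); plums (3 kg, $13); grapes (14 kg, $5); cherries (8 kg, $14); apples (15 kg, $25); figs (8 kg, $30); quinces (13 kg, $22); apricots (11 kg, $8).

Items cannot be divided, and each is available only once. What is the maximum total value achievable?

Check high-value combinations within 25 kg:
- plums+figs+quinces: weight 3+8+13=24, value 13+30+22=65
- peaches+cherries+figs: weight 8+8+8=24, value 14+14+30=58
- peaches+plums+figs: weight 8+3+8=19, value 14+13+30=57
Best: $65.

$65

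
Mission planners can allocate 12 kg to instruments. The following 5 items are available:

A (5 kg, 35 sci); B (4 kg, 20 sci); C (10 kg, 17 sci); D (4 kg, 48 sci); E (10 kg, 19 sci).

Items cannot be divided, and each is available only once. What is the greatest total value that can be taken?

Check high-value combinations within 12 kg:
- A+D: mass 5+4=9, value 35+48=83
- B+D: mass 4+4=8, value 20+48=68
- A+B: mass 5+4=9, value 35+20=55
- D: mass 4, value 48
Best: 83 sci.

83 sci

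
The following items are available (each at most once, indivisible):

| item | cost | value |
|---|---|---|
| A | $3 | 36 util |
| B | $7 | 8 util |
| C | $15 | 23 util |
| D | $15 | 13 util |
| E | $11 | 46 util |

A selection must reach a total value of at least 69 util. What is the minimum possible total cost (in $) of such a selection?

Subsets with value ≥ 69, sorted by total cost:
- A+E: cost 14, value 82
- A+B+E: cost 21, value 90
- C+E: cost 26, value 69
Minimum cost: 14 $.

14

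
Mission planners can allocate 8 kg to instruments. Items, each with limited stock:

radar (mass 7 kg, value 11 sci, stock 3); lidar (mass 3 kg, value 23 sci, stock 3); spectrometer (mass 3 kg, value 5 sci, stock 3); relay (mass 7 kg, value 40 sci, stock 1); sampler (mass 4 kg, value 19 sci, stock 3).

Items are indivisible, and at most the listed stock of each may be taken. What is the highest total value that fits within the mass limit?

Best selections within mass 8 and stock limits:
- 2×lidar: mass 6, value 46
- 1×lidar + 1×sampler: mass 7, value 42
- 1×relay: mass 7, value 40
- 2×sampler: mass 8, value 38
Best: 46 sci.

46 sci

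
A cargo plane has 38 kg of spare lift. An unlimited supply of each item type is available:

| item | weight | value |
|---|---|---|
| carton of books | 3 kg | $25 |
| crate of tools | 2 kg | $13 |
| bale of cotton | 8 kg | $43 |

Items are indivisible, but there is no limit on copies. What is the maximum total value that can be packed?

$313

Best value-per-unit is carton of books at 25/3; filling with it alone gives 12×25 = 300.
Optimal mix: 12×carton of books + 1×crate of tools → weight 38, value 313.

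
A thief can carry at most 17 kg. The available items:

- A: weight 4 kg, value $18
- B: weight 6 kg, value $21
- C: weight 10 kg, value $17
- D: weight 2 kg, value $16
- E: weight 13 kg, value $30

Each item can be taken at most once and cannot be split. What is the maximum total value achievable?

Check high-value combinations within 17 kg:
- A+B+D: weight 4+6+2=12, value 18+21+16=55
- A+C+D: weight 4+10+2=16, value 18+17+16=51
- A+E: weight 4+13=17, value 18+30=48
Best: $55.

$55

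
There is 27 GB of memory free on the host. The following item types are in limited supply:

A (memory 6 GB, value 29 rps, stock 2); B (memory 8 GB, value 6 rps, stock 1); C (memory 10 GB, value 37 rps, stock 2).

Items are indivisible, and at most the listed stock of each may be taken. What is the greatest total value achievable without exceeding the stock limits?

Top feasible selections:
- 1×A + 2×C: memory 26, value 103
- 2×A + 1×C: memory 22, value 95
- 2×C: memory 20, value 74
Best: 103 rps.

103 rps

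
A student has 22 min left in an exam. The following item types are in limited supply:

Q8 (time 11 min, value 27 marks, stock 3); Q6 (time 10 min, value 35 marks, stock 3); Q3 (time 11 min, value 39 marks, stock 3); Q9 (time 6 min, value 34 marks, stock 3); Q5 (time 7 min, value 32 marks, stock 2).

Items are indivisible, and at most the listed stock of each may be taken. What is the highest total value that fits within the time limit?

Best selections within time 22 and stock limits:
- 1×Q6 + 2×Q9: time 22, value 103
- 3×Q9: time 18, value 102
- 2×Q9 + 1×Q5: time 19, value 100
- 1×Q9 + 2×Q5: time 20, value 98
Best: 103 marks.

103 marks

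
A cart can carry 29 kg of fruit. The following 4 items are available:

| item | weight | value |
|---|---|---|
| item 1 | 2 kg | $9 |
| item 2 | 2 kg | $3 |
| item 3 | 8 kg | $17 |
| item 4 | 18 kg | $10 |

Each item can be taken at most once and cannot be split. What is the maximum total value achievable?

Check high-value combinations within 29 kg:
- item 1+item 3+item 4: weight 2+8+18=28, value 9+17+10=36
- item 2+item 3+item 4: weight 2+8+18=28, value 3+17+10=30
- item 1+item 2+item 3: weight 2+2+8=12, value 9+3+17=29
- item 3+item 4: weight 8+18=26, value 17+10=27
- item 1+item 3: weight 2+8=10, value 9+17=26
Best: $36.

$36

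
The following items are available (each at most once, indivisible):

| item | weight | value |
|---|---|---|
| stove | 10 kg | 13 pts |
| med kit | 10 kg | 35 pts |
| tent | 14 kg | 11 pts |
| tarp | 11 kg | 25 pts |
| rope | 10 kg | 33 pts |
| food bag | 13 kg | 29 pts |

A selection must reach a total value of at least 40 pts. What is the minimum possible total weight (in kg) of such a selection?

20

Subsets with value ≥ 40, sorted by total weight:
- med kit+rope: weight 20, value 68
- stove+med kit: weight 20, value 48
- stove+rope: weight 20, value 46
Minimum weight: 20 kg.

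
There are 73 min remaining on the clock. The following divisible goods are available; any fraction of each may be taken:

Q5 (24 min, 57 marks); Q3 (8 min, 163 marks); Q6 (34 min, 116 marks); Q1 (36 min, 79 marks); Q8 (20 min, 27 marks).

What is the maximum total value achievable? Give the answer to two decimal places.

Take in order of value per unit:
- Q3 (163/8 per unit): all 8 → value 163, running total 163.00
- Q6 (116/34 per unit): all 34 → value 116, running total 279.00
- Q5 (57/24 per unit): all 24 → value 57, running total 336.00
- Q1 (79/36 per unit): 7 of 36 → value 7×79/36 = 15.3611, running total 351.36
Total 351.36.

351.36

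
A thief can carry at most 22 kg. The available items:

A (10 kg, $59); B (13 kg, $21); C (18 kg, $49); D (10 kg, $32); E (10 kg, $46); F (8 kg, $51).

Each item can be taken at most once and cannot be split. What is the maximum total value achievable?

$110

Check high-value combinations within 22 kg:
- A+F: weight 10+8=18, value 59+51=110
- A+E: weight 10+10=20, value 59+46=105
- E+F: weight 10+8=18, value 46+51=97
- A+D: weight 10+10=20, value 59+32=91
- D+F: weight 10+8=18, value 32+51=83
Best: $110.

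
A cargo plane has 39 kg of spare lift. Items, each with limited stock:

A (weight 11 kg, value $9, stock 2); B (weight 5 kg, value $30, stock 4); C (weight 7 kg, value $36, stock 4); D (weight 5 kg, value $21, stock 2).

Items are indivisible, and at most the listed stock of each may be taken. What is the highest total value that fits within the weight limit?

$213

Top feasible selections:
- 4×B + 2×C + 1×D: weight 39, value 213
- 2×B + 4×C: weight 38, value 204
- 3×B + 2×C + 2×D: weight 39, value 204
- 3×B + 3×C: weight 36, value 198
Best: $213.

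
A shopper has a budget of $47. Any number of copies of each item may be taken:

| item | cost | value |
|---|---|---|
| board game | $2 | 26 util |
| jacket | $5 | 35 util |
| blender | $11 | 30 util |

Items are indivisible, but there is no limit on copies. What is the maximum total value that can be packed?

Best value-per-unit is board game at 26/2, and filling with it alone uses cost 23×2=46. No mix of the others beats 23×26 = 598.

598 util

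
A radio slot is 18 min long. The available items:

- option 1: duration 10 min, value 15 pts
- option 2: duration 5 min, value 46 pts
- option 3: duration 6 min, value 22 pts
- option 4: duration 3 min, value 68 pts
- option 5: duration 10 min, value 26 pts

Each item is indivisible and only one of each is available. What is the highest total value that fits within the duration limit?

140 pts

Check high-value combinations within 18 min:
- option 2+option 4+option 5: duration 5+3+10=18, value 46+68+26=140
- option 2+option 3+option 4: duration 5+6+3=14, value 46+22+68=136
- option 1+option 2+option 4: duration 10+5+3=18, value 15+46+68=129
- option 2+option 4: duration 5+3=8, value 46+68=114
Best: 140 pts.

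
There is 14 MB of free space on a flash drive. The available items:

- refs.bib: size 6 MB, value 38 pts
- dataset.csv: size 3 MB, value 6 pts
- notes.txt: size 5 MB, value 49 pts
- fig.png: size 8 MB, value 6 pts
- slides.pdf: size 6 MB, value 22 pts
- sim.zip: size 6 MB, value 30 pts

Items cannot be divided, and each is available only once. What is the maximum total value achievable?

93 pts

Check high-value combinations within 14 MB:
- refs.bib+dataset.csv+notes.txt: size 6+3+5=14, value 38+6+49=93
- refs.bib+notes.txt: size 6+5=11, value 38+49=87
- dataset.csv+notes.txt+sim.zip: size 3+5+6=14, value 6+49+30=85
- notes.txt+sim.zip: size 5+6=11, value 49+30=79
Best: 93 pts.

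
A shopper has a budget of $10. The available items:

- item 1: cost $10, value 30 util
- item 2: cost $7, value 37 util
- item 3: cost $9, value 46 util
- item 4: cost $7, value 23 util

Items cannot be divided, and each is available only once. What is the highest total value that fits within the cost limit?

This is a 0/1 knapsack; check combinations near the capacity.
- item 3: cost 9, value 46
- item 2: cost 7, value 37
- item 1: cost 10, value 30
Best: 46 util.

46 util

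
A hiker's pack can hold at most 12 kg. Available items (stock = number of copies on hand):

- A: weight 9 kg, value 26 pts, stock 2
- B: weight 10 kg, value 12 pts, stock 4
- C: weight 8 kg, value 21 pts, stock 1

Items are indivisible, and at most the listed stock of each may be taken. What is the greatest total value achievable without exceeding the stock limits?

26 pts

Top feasible selections:
- 1×A: weight 9, value 26
- 1×C: weight 8, value 21
- 1×B: weight 10, value 12
Best: 26 pts.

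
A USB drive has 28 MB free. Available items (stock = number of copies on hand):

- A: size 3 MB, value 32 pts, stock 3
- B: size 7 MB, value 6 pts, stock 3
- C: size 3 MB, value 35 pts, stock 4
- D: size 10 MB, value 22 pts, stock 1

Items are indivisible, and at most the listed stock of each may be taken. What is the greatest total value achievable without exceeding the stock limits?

242 pts

Top feasible selections:
- 3×A + 1×B + 4×C: size 28, value 242
- 3×A + 4×C: size 21, value 236
Best: 242 pts.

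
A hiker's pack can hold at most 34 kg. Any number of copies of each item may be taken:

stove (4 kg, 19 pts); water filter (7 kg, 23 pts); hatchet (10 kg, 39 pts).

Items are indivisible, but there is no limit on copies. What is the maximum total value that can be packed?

153 pts

Best value-per-unit is stove at 19/4; filling with it alone gives 8×19 = 152.
Optimal mix: 6×stove + 1×hatchet → weight 34, value 153.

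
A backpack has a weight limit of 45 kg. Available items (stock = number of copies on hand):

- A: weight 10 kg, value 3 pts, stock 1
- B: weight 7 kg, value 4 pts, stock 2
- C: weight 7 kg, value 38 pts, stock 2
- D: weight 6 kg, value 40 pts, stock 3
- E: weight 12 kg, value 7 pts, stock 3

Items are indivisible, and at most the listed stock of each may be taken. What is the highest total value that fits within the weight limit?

Top feasible selections:
- 2×C + 3×D + 1×E: weight 44, value 203
- 1×B + 2×C + 3×D: weight 39, value 200
- 1×A + 2×C + 3×D: weight 42, value 199
Best: 203 pts.

203 pts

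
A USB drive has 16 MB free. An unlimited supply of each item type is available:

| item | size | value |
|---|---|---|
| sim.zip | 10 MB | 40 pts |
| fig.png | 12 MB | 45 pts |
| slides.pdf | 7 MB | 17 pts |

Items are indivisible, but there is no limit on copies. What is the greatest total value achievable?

Best value-per-unit is sim.zip at 40/10; filling with it alone gives 1×40 = 40.
Optimal mix: 1×fig.png → size 12, value 45.

45 pts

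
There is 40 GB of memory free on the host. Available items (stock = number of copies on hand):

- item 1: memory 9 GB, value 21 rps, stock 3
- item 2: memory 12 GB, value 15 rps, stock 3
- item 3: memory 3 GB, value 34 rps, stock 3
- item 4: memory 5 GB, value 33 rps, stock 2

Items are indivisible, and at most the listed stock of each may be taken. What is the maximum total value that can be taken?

210 rps

Best selections within memory 40 and stock limits:
- 2×item 1 + 3×item 3 + 2×item 4: memory 37, value 210
- 1×item 1 + 1×item 2 + 3×item 3 + 2×item 4: memory 40, value 204
Best: 210 rps.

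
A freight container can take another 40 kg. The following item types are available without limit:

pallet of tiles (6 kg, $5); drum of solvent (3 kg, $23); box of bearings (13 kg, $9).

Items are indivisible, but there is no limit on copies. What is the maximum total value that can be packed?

$299

Best value-per-unit is drum of solvent at 23/3, and filling with it alone uses weight 13×3=39. No mix of the others beats 13×23 = 299.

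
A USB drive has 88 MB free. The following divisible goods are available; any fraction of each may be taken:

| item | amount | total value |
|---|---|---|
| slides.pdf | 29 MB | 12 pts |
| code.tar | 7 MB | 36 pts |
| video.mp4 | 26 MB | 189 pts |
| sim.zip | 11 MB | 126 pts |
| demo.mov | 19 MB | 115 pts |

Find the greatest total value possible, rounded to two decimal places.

Take in order of value per unit:
- sim.zip (126/11 per unit): all 11 → value 126, running total 126.00
- video.mp4 (189/26 per unit): all 26 → value 189, running total 315.00
- demo.mov (115/19 per unit): all 19 → value 115, running total 430.00
- code.tar (36/7 per unit): all 7 → value 36, running total 466.00
- slides.pdf (12/29 per unit): 25 of 29 → value 25×12/29 = 10.3448, running total 476.34
Total 476.34.

476.34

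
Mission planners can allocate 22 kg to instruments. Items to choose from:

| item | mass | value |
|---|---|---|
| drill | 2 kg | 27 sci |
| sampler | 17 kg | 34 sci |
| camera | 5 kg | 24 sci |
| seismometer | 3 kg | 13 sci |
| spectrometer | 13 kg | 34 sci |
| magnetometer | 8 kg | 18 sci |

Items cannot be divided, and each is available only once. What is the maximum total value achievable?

85 sci

This is a 0/1 knapsack; check combinations near the capacity.
- drill+camera+spectrometer: mass 2+5+13=20, value 27+24+34=85
- drill+camera+seismometer+magnetometer: mass 2+5+3+8=18, value 27+24+13+18=82
- drill+seismometer+spectrometer: mass 2+3+13=18, value 27+13+34=74
- drill+sampler+seismometer: mass 2+17+3=22, value 27+34+13=74
- camera+seismometer+spectrometer: mass 5+3+13=21, value 24+13+34=71
Best: 85 sci.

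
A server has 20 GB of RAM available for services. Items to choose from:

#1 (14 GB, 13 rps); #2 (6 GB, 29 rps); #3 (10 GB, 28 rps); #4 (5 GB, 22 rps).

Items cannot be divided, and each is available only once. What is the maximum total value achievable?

Check high-value combinations within 20 GB:
- #2+#3: memory 6+10=16, value 29+28=57
- #2+#4: memory 6+5=11, value 29+22=51
- #3+#4: memory 10+5=15, value 28+22=50
Best: 57 rps.

57 rps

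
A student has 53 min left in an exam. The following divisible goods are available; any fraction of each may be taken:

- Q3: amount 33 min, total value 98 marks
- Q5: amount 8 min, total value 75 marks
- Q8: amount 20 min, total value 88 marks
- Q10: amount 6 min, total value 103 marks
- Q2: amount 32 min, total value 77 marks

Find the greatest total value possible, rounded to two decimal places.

Take in order of value per unit:
- Q10 (103/6 per unit): all 6 → value 103, running total 103.00
- Q5 (75/8 per unit): all 8 → value 75, running total 178.00
- Q8 (88/20 per unit): all 20 → value 88, running total 266.00
- Q3 (98/33 per unit): 19 of 33 → value 19×98/33 = 56.4242, running total 322.42
Total 322.42.

322.42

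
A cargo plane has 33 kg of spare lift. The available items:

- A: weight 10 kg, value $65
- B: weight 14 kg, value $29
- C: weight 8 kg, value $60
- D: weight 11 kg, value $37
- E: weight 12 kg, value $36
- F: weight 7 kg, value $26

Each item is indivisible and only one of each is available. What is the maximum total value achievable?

Check high-value combinations within 33 kg:
- A+C+D: weight 10+8+11=29, value 65+60+37=162
- A+C+E: weight 10+8+12=30, value 65+60+36=161
- A+B+C: weight 10+14+8=32, value 65+29+60=154
- A+C+F: weight 10+8+7=25, value 65+60+26=151
- A+D+E: weight 10+11+12=33, value 65+37+36=138
Best: $162.

$162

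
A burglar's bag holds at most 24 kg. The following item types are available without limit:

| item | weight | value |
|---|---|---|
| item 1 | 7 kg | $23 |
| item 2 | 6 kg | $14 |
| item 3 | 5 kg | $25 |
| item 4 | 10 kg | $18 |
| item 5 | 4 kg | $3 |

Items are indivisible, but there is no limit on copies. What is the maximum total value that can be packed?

$103

Best value-per-unit is item 3 at 25/5; filling with it alone gives 4×25 = 100.
Optimal mix: 4×item 3 + 1×item 5 → weight 24, value 103.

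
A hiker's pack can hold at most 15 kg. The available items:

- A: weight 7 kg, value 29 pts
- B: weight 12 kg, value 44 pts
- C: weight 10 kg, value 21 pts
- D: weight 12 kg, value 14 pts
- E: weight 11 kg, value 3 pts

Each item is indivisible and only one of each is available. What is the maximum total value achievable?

44 pts

Check high-value combinations within 15 kg:
- B: weight 12, value 44
- A: weight 7, value 29
- C: weight 10, value 21
- D: weight 12, value 14
Best: 44 pts.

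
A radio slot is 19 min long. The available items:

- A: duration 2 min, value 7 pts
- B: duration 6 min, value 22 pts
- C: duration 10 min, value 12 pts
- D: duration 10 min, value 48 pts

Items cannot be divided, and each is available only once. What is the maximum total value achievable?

77 pts

Check high-value combinations within 19 min:
- A+B+D: duration 2+6+10=18, value 7+22+48=77
- B+D: duration 6+10=16, value 22+48=70
- A+D: duration 2+10=12, value 7+48=55
Best: 77 pts.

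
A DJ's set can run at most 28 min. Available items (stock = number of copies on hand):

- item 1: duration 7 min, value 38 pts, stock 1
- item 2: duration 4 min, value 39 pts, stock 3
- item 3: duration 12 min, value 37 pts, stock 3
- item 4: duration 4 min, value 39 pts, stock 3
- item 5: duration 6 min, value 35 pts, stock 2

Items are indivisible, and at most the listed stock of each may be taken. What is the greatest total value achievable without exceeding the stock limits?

234 pts

Top feasible selections:
- 3×item 2 + 3×item 4: duration 24, value 234
- 1×item 1 + 2×item 2 + 3×item 4: duration 27, value 233
- 1×item 1 + 3×item 2 + 2×item 4: duration 27, value 233
Best: 234 pts.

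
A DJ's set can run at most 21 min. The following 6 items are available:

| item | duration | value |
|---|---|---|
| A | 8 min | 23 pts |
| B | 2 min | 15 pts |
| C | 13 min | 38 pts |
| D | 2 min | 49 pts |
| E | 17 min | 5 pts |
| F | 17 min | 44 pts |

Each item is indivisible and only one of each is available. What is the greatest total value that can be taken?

108 pts

Check high-value combinations within 21 min:
- B+D+F: duration 2+2+17=21, value 15+49+44=108
- B+C+D: duration 2+13+2=17, value 15+38+49=102
- D+F: duration 2+17=19, value 49+44=93
Best: 108 pts.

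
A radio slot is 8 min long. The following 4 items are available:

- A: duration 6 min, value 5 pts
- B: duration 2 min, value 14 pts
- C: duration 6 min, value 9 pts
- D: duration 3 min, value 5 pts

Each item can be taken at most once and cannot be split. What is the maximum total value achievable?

23 pts

This is a 0/1 knapsack; check combinations near the capacity.
- B+C: duration 2+6=8, value 14+9=23
- B+D: duration 2+3=5, value 14+5=19
- A+B: duration 6+2=8, value 5+14=19
- B: duration 2, value 14
- C: duration 6, value 9
Best: 23 pts.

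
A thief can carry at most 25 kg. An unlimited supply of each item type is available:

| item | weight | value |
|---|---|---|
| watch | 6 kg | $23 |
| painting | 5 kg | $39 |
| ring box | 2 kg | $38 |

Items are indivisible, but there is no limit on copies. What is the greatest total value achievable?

Best value-per-unit is ring box at 38/2, and filling with it alone uses weight 12×2=24. No mix of the others beats 12×38 = 456.

$456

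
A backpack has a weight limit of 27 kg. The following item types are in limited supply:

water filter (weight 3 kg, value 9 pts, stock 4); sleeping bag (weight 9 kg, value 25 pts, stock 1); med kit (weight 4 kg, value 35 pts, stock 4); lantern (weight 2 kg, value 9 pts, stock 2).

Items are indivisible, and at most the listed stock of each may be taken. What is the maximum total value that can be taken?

176 pts

Best selections within weight 27 and stock limits:
- 2×water filter + 4×med kit + 2×lantern: weight 26, value 176
- 3×water filter + 4×med kit + 1×lantern: weight 27, value 176
Best: 176 pts.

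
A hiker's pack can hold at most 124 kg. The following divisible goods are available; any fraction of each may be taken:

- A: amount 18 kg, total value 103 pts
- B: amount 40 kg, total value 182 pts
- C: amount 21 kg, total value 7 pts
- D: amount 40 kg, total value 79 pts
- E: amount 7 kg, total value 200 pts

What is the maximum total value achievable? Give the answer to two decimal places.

570.33

Take in order of value per unit:
- E (200/7 per unit): all 7 → value 200, running total 200.00
- A (103/18 per unit): all 18 → value 103, running total 303.00
- B (182/40 per unit): all 40 → value 182, running total 485.00
- D (79/40 per unit): all 40 → value 79, running total 564.00
- C (7/21 per unit): 19 of 21 → value 19×7/21 = 6.3333, running total 570.33
Total 570.33.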